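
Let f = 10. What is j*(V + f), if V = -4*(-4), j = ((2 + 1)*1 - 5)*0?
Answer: 0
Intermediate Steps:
j = 0 (j = (3*1 - 5)*0 = (3 - 5)*0 = -2*0 = 0)
V = 16
j*(V + f) = 0*(16 + 10) = 0*26 = 0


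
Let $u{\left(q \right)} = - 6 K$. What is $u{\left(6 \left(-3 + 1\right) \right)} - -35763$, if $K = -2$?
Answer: $35775$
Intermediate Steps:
$u{\left(q \right)} = 12$ ($u{\left(q \right)} = \left(-6\right) \left(-2\right) = 12$)
$u{\left(6 \left(-3 + 1\right) \right)} - -35763 = 12 - -35763 = 12 + 35763 = 35775$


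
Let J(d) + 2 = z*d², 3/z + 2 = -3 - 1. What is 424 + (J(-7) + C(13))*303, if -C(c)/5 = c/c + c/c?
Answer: -21271/2 ≈ -10636.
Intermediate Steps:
C(c) = -10 (C(c) = -5*(c/c + c/c) = -5*(1 + 1) = -5*2 = -10)
z = -½ (z = 3/(-2 + (-3 - 1)) = 3/(-2 - 4) = 3/(-6) = 3*(-⅙) = -½ ≈ -0.50000)
J(d) = -2 - d²/2
424 + (J(-7) + C(13))*303 = 424 + ((-2 - ½*(-7)²) - 10)*303 = 424 + ((-2 - ½*49) - 10)*303 = 424 + ((-2 - 49/2) - 10)*303 = 424 + (-53/2 - 10)*303 = 424 - 73/2*303 = 424 - 22119/2 = -21271/2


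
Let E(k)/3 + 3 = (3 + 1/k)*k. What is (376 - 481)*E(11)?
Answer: -9765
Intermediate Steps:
E(k) = -9 + 3*k*(3 + 1/k) (E(k) = -9 + 3*((3 + 1/k)*k) = -9 + 3*(k*(3 + 1/k)) = -9 + 3*k*(3 + 1/k))
(376 - 481)*E(11) = (376 - 481)*(-6 + 9*11) = -105*(-6 + 99) = -105*93 = -9765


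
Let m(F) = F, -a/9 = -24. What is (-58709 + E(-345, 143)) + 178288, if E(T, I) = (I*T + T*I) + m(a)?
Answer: 21125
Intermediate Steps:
a = 216 (a = -9*(-24) = 216)
E(T, I) = 216 + 2*I*T (E(T, I) = (I*T + T*I) + 216 = (I*T + I*T) + 216 = 2*I*T + 216 = 216 + 2*I*T)
(-58709 + E(-345, 143)) + 178288 = (-58709 + (216 + 2*143*(-345))) + 178288 = (-58709 + (216 - 98670)) + 178288 = (-58709 - 98454) + 178288 = -157163 + 178288 = 21125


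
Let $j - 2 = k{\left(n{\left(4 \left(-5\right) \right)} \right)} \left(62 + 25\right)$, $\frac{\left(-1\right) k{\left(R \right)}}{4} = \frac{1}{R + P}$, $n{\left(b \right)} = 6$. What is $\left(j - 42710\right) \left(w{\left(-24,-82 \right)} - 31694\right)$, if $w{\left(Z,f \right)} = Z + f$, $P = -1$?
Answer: $1360327680$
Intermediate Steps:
$k{\left(R \right)} = - \frac{4}{-1 + R}$ ($k{\left(R \right)} = - \frac{4}{R - 1} = - \frac{4}{-1 + R}$)
$j = - \frac{338}{5}$ ($j = 2 + - \frac{4}{-1 + 6} \left(62 + 25\right) = 2 + - \frac{4}{5} \cdot 87 = 2 + \left(-4\right) \frac{1}{5} \cdot 87 = 2 - \frac{348}{5} = - \frac{338}{5} \approx -67.6$)
$\left(j - 42710\right) \left(w{\left(-24,-82 \right)} - 31694\right) = \left(- \frac{338}{5} - 42710\right) \left(\left(-24 - 82\right) - 31694\right) = - \frac{213888 \left(-106 - 31694\right)}{5} = \left(- \frac{213888}{5}\right) \left(-31800\right) = 1360327680$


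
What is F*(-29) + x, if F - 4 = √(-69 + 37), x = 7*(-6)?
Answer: -158 - 116*I*√2 ≈ -158.0 - 164.05*I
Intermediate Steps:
x = -42
F = 4 + 4*I*√2 (F = 4 + √(-69 + 37) = 4 + √(-32) = 4 + 4*I*√2 ≈ 4.0 + 5.6569*I)
F*(-29) + x = (4 + 4*I*√2)*(-29) - 42 = (-116 - 116*I*√2) - 42 = -158 - 116*I*√2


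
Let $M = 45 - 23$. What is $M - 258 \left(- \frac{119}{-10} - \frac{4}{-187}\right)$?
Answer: $- \frac{2855227}{935} \approx -3053.7$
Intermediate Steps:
$M = 22$ ($M = 45 + \left(-123 + 100\right) = 45 - 23 = 22$)
$M - 258 \left(- \frac{119}{-10} - \frac{4}{-187}\right) = 22 - 258 \left(- \frac{119}{-10} - \frac{4}{-187}\right) = 22 - 258 \left(\left(-119\right) \left(- \frac{1}{10}\right) - - \frac{4}{187}\right) = 22 - 258 \left(\frac{119}{10} + \frac{4}{187}\right) = 22 - \frac{2875797}{935} = - \frac{2855227}{935}$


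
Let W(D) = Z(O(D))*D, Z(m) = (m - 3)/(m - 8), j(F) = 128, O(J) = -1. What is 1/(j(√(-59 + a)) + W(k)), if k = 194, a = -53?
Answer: 9/1928 ≈ 0.0046680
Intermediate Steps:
Z(m) = (-3 + m)/(-8 + m)
W(D) = 4*D/9 (W(D) = ((-3 - 1)/(-8 - 1))*D = (-4/(-9))*D = (-⅑*(-4))*D = 4*D/9)
1/(j(√(-59 + a)) + W(k)) = 1/(128 + (4/9)*194) = 1/(128 + 776/9) = 1/(1928/9) = 9/1928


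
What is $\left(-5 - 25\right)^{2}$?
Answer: $900$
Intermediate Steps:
$\left(-5 - 25\right)^{2} = \left(-30\right)^{2} = 900$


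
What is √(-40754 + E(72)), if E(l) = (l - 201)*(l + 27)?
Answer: 5*I*√2141 ≈ 231.35*I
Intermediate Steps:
E(l) = (-201 + l)*(27 + l)
√(-40754 + E(72)) = √(-40754 + (-5427 + 72² - 174*72)) = √(-40754 + (-5427 + 5184 - 12528)) = √(-40754 - 12771) = √(-53525) = 5*I*√2141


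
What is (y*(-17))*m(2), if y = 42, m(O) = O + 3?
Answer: -3570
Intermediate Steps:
m(O) = 3 + O
(y*(-17))*m(2) = (42*(-17))*(3 + 2) = -714*5 = -3570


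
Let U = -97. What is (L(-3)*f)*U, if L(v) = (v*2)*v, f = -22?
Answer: 38412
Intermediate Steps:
L(v) = 2*v² (L(v) = (2*v)*v = 2*v²)
(L(-3)*f)*U = ((2*(-3)²)*(-22))*(-97) = ((2*9)*(-22))*(-97) = (18*(-22))*(-97) = -396*(-97) = 38412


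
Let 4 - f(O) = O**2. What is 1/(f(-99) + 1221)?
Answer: -1/8576 ≈ -0.00011660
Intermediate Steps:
f(O) = 4 - O**2
1/(f(-99) + 1221) = 1/((4 - 1*(-99)**2) + 1221) = 1/((4 - 1*9801) + 1221) = 1/((4 - 9801) + 1221) = 1/(-9797 + 1221) = 1/(-8576) = -1/8576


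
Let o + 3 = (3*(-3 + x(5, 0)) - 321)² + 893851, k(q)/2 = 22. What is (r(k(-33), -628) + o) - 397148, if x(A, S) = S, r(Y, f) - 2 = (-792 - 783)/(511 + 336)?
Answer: 73277617/121 ≈ 6.0560e+5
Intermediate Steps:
k(q) = 44 (k(q) = 2*22 = 44)
r(Y, f) = 17/121 (r(Y, f) = 2 + (-792 - 783)/(511 + 336) = 2 - 1575/847 = 2 - 1575*1/847 = 2 - 225/121 = 17/121)
o = 1002748 (o = -3 + ((3*(-3 + 0) - 321)² + 893851) = -3 + ((3*(-3) - 321)² + 893851) = -3 + ((-9 - 321)² + 893851) = -3 + ((-330)² + 893851) = -3 + (108900 + 893851) = -3 + 1002751 = 1002748)
(r(k(-33), -628) + o) - 397148 = (17/121 + 1002748) - 397148 = 121332525/121 - 397148 = 73277617/121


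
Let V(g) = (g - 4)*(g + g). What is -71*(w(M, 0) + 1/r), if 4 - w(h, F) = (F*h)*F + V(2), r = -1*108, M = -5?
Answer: -91945/108 ≈ -851.34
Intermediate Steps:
V(g) = 2*g*(-4 + g) (V(g) = (-4 + g)*(2*g) = 2*g*(-4 + g))
r = -108
w(h, F) = 12 - h*F² (w(h, F) = 4 - ((F*h)*F + 2*2*(-4 + 2)) = 4 - (h*F² + 2*2*(-2)) = 4 - (h*F² - 8) = 4 - (-8 + h*F²) = 4 + (8 - h*F²) = 12 - h*F²)
-71*(w(M, 0) + 1/r) = -71*((12 - 1*(-5)*0²) + 1/(-108)) = -71*((12 - 1*(-5)*0) - 1/108) = -71*((12 + 0) - 1/108) = -71*(12 - 1/108) = -71*1295/108 = -91945/108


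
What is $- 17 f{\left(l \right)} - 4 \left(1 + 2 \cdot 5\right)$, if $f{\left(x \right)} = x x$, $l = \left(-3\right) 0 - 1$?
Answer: $-61$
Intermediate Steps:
$l = -1$ ($l = 0 + \left(-3 + 2\right) = 0 - 1 = -1$)
$f{\left(x \right)} = x^{2}$
$- 17 f{\left(l \right)} - 4 \left(1 + 2 \cdot 5\right) = - 17 \left(-1\right)^{2} - 4 \left(1 + 2 \cdot 5\right) = \left(-17\right) 1 - 4 \left(1 + 10\right) = -17 - 44 = -61$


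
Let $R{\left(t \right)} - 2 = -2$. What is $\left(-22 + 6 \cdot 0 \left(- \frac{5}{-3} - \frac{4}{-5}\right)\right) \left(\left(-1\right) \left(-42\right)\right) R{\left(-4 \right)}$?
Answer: $0$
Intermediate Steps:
$R{\left(t \right)} = 0$ ($R{\left(t \right)} = 2 - 2 = 0$)
$\left(-22 + 6 \cdot 0 \left(- \frac{5}{-3} - \frac{4}{-5}\right)\right) \left(\left(-1\right) \left(-42\right)\right) R{\left(-4 \right)} = \left(-22 + 6 \cdot 0 \left(- \frac{5}{-3} - \frac{4}{-5}\right)\right) \left(\left(-1\right) \left(-42\right)\right) 0 = \left(-22 + 0 \left(\left(-5\right) \left(- \frac{1}{3}\right) - - \frac{4}{5}\right)\right) 42 \cdot 0 = \left(-22 + 0 \left(\frac{5}{3} + \frac{4}{5}\right)\right) 42 \cdot 0 = \left(-22 + 0 \cdot \frac{37}{15}\right) 42 \cdot 0 = \left(-22 + 0\right) 42 \cdot 0 = \left(-22\right) 42 \cdot 0 = \left(-924\right) 0 = 0$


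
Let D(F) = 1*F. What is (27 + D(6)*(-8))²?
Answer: 441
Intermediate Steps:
D(F) = F
(27 + D(6)*(-8))² = (27 + 6*(-8))² = (27 - 48)² = (-21)² = 441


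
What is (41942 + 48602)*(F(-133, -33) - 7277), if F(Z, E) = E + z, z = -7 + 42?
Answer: -658707600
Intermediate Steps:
z = 35
F(Z, E) = 35 + E (F(Z, E) = E + 35 = 35 + E)
(41942 + 48602)*(F(-133, -33) - 7277) = (41942 + 48602)*((35 - 33) - 7277) = 90544*(2 - 7277) = 90544*(-7275) = -658707600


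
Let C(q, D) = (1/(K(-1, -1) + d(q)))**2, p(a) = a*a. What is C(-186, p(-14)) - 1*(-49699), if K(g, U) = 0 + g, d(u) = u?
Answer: 1737924332/34969 ≈ 49699.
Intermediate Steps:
K(g, U) = g
p(a) = a**2
C(q, D) = (-1 + q)**(-2) (C(q, D) = (1/(-1 + q))**2 = (-1 + q)**(-2))
C(-186, p(-14)) - 1*(-49699) = (-1 - 186)**(-2) - 1*(-49699) = (-187)**(-2) + 49699 = 1/34969 + 49699 = 1737924332/34969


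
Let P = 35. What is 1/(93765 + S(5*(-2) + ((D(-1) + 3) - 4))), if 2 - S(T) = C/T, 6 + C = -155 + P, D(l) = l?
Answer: 2/187513 ≈ 1.0666e-5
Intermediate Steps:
C = -126 (C = -6 + (-155 + 35) = -6 - 120 = -126)
S(T) = 2 + 126/T (S(T) = 2 - (-126)/T = 2 + 126/T)
1/(93765 + S(5*(-2) + ((D(-1) + 3) - 4))) = 1/(93765 + (2 + 126/(5*(-2) + ((-1 + 3) - 4)))) = 1/(93765 + (2 + 126/(-10 + (2 - 4)))) = 1/(93765 + (2 + 126/(-10 - 2))) = 1/(93765 + (2 + 126/(-12))) = 1/(93765 + (2 + 126*(-1/12))) = 1/(93765 + (2 - 21/2)) = 1/(93765 - 17/2) = 1/(187513/2) = 2/187513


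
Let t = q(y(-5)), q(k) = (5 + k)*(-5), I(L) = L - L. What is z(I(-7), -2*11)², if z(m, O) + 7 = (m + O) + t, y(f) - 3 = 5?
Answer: 8836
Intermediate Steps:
y(f) = 8 (y(f) = 3 + 5 = 8)
I(L) = 0
q(k) = -25 - 5*k
t = -65 (t = -25 - 5*8 = -25 - 40 = -65)
z(m, O) = -72 + O + m (z(m, O) = -7 + ((m + O) - 65) = -7 + ((O + m) - 65) = -7 + (-65 + O + m) = -72 + O + m)
z(I(-7), -2*11)² = (-72 - 2*11 + 0)² = (-72 - 22 + 0)² = (-94)² = 8836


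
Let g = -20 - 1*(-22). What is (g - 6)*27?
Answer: -108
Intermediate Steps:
g = 2 (g = -20 + 22 = 2)
(g - 6)*27 = (2 - 6)*27 = -4*27 = -108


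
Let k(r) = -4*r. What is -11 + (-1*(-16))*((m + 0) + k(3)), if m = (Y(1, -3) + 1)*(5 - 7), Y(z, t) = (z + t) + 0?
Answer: -171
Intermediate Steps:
Y(z, t) = t + z (Y(z, t) = (t + z) + 0 = t + z)
m = 2 (m = ((-3 + 1) + 1)*(5 - 7) = (-2 + 1)*(-2) = -1*(-2) = 2)
-11 + (-1*(-16))*((m + 0) + k(3)) = -11 + (-1*(-16))*((2 + 0) - 4*3) = -11 + 16*(2 - 12) = -11 + 16*(-10) = -11 - 160 = -171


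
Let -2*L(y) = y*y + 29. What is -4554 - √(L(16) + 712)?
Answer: -4554 - √2278/2 ≈ -4577.9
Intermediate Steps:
L(y) = -29/2 - y²/2 (L(y) = -(y*y + 29)/2 = -(y² + 29)/2 = -(29 + y²)/2 = -29/2 - y²/2)
-4554 - √(L(16) + 712) = -4554 - √((-29/2 - ½*16²) + 712) = -4554 - √((-29/2 - ½*256) + 712) = -4554 - √((-29/2 - 128) + 712) = -4554 - √(-285/2 + 712) = -4554 - √(1139/2) = -4554 - √2278/2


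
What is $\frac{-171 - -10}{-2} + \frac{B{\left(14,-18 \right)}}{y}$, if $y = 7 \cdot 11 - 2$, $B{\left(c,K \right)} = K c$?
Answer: $\frac{3857}{50} \approx 77.14$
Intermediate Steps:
$y = 75$ ($y = 77 - 2 = 75$)
$\frac{-171 - -10}{-2} + \frac{B{\left(14,-18 \right)}}{y} = \frac{-171 - -10}{-2} + \frac{\left(-18\right) 14}{75} = \left(-171 + 10\right) \left(- \frac{1}{2}\right) - \frac{84}{25} = \left(-161\right) \left(- \frac{1}{2}\right) - \frac{84}{25} = \frac{161}{2} - \frac{84}{25} = \frac{3857}{50}$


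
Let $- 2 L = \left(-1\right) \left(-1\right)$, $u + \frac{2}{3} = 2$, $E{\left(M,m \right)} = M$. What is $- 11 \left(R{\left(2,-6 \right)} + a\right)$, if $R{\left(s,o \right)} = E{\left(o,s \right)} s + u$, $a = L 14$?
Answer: $\frac{583}{3} \approx 194.33$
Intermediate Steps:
$u = \frac{4}{3}$ ($u = - \frac{2}{3} + 2 = \frac{4}{3} \approx 1.3333$)
$L = - \frac{1}{2}$ ($L = - \frac{\left(-1\right) \left(-1\right)}{2} = \left(- \frac{1}{2}\right) 1 = - \frac{1}{2} \approx -0.5$)
$a = -7$ ($a = \left(- \frac{1}{2}\right) 14 = -7$)
$R{\left(s,o \right)} = \frac{4}{3} + o s$ ($R{\left(s,o \right)} = o s + \frac{4}{3} = \frac{4}{3} + o s$)
$- 11 \left(R{\left(2,-6 \right)} + a\right) = - 11 \left(\left(\frac{4}{3} - 12\right) - 7\right) = - 11 \left(- \frac{32}{3} - 7\right) = \left(-11\right) \left(- \frac{53}{3}\right) = \frac{583}{3}$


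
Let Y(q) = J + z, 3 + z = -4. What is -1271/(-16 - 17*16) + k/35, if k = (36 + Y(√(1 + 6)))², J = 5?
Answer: 377413/10080 ≈ 37.442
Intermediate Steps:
z = -7 (z = -3 - 4 = -7)
Y(q) = -2 (Y(q) = 5 - 7 = -2)
k = 1156 (k = (36 - 2)² = 34² = 1156)
-1271/(-16 - 17*16) + k/35 = -1271/(-16 - 17*16) + 1156/35 = -1271/(-16 - 272) + 1156*(1/35) = -1271/(-288) + 1156/35 = -1271*(-1/288) + 1156/35 = 1271/288 + 1156/35 = 377413/10080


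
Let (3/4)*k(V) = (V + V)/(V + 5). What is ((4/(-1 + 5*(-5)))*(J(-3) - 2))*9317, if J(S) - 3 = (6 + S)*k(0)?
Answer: -18634/13 ≈ -1433.4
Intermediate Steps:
k(V) = 8*V/(3*(5 + V)) (k(V) = 4*((V + V)/(V + 5))/3 = 4*((2*V)/(5 + V))/3 = 4*(2*V/(5 + V))/3 = 8*V/(3*(5 + V)))
J(S) = 3 (J(S) = 3 + (6 + S)*((8/3)*0/(5 + 0)) = 3 + (6 + S)*((8/3)*0/5) = 3 + (6 + S)*((8/3)*0*(⅕)) = 3 + (6 + S)*0 = 3 + 0 = 3)
((4/(-1 + 5*(-5)))*(J(-3) - 2))*9317 = ((4/(-1 + 5*(-5)))*(3 - 2))*9317 = ((4/(-1 - 25))*1)*9317 = ((4/(-26))*1)*9317 = ((4*(-1/26))*1)*9317 = -2/13*1*9317 = -2/13*9317 = -18634/13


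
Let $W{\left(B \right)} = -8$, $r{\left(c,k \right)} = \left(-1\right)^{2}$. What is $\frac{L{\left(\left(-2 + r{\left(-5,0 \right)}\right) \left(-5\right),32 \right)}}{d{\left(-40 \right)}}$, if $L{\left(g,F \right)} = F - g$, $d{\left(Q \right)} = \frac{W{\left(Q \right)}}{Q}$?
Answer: $135$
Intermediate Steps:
$r{\left(c,k \right)} = 1$
$d{\left(Q \right)} = - \frac{8}{Q}$
$\frac{L{\left(\left(-2 + r{\left(-5,0 \right)}\right) \left(-5\right),32 \right)}}{d{\left(-40 \right)}} = \frac{32 - \left(-2 + 1\right) \left(-5\right)}{\left(-8\right) \frac{1}{-40}} = \frac{32 - \left(-1\right) \left(-5\right)}{\left(-8\right) \left(- \frac{1}{40}\right)} = \left(32 - 5\right) \frac{1}{\frac{1}{5}} = \left(32 - 5\right) 5 = 27 \cdot 5 = 135$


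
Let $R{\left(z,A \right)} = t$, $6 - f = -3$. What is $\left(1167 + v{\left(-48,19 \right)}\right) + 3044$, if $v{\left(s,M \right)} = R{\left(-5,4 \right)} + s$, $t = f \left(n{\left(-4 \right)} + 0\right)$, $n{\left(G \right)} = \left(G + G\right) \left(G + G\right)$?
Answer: $4739$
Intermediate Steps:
$f = 9$ ($f = 6 - -3 = 6 + 3 = 9$)
$n{\left(G \right)} = 4 G^{2}$ ($n{\left(G \right)} = 2 G 2 G = 4 G^{2}$)
$t = 576$ ($t = 9 \left(4 \left(-4\right)^{2} + 0\right) = 9 \left(4 \cdot 16 + 0\right) = 9 \left(64 + 0\right) = 9 \cdot 64 = 576$)
$R{\left(z,A \right)} = 576$
$v{\left(s,M \right)} = 576 + s$
$\left(1167 + v{\left(-48,19 \right)}\right) + 3044 = \left(1167 + \left(576 - 48\right)\right) + 3044 = \left(1167 + 528\right) + 3044 = 1695 + 3044 = 4739$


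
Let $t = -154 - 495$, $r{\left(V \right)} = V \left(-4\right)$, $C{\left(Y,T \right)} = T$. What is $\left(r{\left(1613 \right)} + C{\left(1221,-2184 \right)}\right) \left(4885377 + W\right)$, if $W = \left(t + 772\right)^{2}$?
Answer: $-42320769816$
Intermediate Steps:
$r{\left(V \right)} = - 4 V$
$t = -649$
$W = 15129$ ($W = \left(-649 + 772\right)^{2} = 123^{2} = 15129$)
$\left(r{\left(1613 \right)} + C{\left(1221,-2184 \right)}\right) \left(4885377 + W\right) = \left(\left(-4\right) 1613 - 2184\right) \left(4885377 + 15129\right) = \left(-6452 - 2184\right) 4900506 = \left(-8636\right) 4900506 = -42320769816$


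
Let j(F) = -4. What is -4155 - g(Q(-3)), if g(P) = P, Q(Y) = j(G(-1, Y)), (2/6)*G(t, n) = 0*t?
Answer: -4151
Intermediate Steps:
G(t, n) = 0 (G(t, n) = 3*(0*t) = 3*0 = 0)
Q(Y) = -4
-4155 - g(Q(-3)) = -4155 - 1*(-4) = -4155 + 4 = -4151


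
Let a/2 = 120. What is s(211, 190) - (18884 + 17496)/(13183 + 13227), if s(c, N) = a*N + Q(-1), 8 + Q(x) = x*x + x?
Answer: 120404834/2641 ≈ 45591.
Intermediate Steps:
a = 240 (a = 2*120 = 240)
Q(x) = -8 + x + x² (Q(x) = -8 + (x*x + x) = -8 + (x² + x) = -8 + (x + x²) = -8 + x + x²)
s(c, N) = -8 + 240*N (s(c, N) = 240*N + (-8 - 1 + (-1)²) = 240*N + (-8 - 1 + 1) = 240*N - 8 = -8 + 240*N)
s(211, 190) - (18884 + 17496)/(13183 + 13227) = (-8 + 240*190) - (18884 + 17496)/(13183 + 13227) = (-8 + 45600) - 36380/26410 = 45592 - 36380/26410 = 45592 - 1*3638/2641 = 45592 - 3638/2641 = 120404834/2641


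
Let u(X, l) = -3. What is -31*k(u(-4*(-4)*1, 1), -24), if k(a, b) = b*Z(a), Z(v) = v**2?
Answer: 6696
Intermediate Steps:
k(a, b) = b*a**2
-31*k(u(-4*(-4)*1, 1), -24) = -(-744)*(-3)**2 = -(-744)*9 = -31*(-216) = 6696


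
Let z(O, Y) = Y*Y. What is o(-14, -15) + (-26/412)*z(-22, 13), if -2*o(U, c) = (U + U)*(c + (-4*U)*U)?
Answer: -2306513/206 ≈ -11197.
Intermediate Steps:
z(O, Y) = Y²
o(U, c) = -U*(c - 4*U²) (o(U, c) = -(U + U)*(c + (-4*U)*U)/2 = -2*U*(c - 4*U²)/2 = -U*(c - 4*U²))
o(-14, -15) + (-26/412)*z(-22, 13) = -14*(-1*(-15) + 4*(-14)²) - 26/412*13² = -14*(15 + 4*196) - 26*1/412*169 = -14*(15 + 784) - 13/206*169 = -14*799 - 2197/206 = -11186 - 2197/206 = -2306513/206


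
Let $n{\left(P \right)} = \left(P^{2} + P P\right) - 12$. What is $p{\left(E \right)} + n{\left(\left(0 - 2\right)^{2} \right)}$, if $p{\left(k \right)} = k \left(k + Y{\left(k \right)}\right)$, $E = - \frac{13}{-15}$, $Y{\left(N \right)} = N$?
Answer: $\frac{4838}{225} \approx 21.502$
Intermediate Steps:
$E = \frac{13}{15}$ ($E = \left(-13\right) \left(- \frac{1}{15}\right) = \frac{13}{15} \approx 0.86667$)
$n{\left(P \right)} = -12 + 2 P^{2}$ ($n{\left(P \right)} = \left(P^{2} + P^{2}\right) - 12 = 2 P^{2} - 12 = -12 + 2 P^{2}$)
$p{\left(k \right)} = 2 k^{2}$ ($p{\left(k \right)} = k \left(k + k\right) = k 2 k = 2 k^{2}$)
$p{\left(E \right)} + n{\left(\left(0 - 2\right)^{2} \right)} = 2 \left(\frac{13}{15}\right)^{2} - \left(12 - 2 \left(\left(0 - 2\right)^{2}\right)^{2}\right) = 2 \cdot \frac{169}{225} - \left(12 - 2 \left(\left(-2\right)^{2}\right)^{2}\right) = \frac{338}{225} - \left(12 - 2 \cdot 4^{2}\right) = \frac{338}{225} + \left(-12 + 2 \cdot 16\right) = \frac{338}{225} + \left(-12 + 32\right) = \frac{338}{225} + 20 = \frac{4838}{225}$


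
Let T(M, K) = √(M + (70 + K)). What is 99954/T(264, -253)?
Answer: 11106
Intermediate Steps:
T(M, K) = √(70 + K + M)
99954/T(264, -253) = 99954/(√(70 - 253 + 264)) = 99954/(√81) = 99954/9 = 99954*(⅑) = 11106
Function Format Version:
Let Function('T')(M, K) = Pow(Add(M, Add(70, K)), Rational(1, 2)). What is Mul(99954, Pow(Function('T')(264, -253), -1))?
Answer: 11106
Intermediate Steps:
Function('T')(M, K) = Pow(Add(70, K, M), Rational(1, 2))
Mul(99954, Pow(Function('T')(264, -253), -1)) = Mul(99954, Pow(Pow(Add(70, -253, 264), Rational(1, 2)), -1)) = Mul(99954, Pow(Pow(81, Rational(1, 2)), -1)) = Mul(99954, Pow(9, -1)) = Mul(99954, Rational(1, 9)) = 11106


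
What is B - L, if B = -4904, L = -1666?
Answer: -3238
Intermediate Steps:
B - L = -4904 - 1*(-1666) = -4904 + 1666 = -3238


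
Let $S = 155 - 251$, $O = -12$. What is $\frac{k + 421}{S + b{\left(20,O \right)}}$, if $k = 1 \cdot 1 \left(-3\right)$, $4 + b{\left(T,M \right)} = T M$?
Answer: $- \frac{209}{170} \approx -1.2294$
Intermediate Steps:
$b{\left(T,M \right)} = -4 + M T$ ($b{\left(T,M \right)} = -4 + T M = -4 + M T$)
$k = -3$ ($k = 1 \left(-3\right) = -3$)
$S = -96$ ($S = 155 - 251 = -96$)
$\frac{k + 421}{S + b{\left(20,O \right)}} = \frac{-3 + 421}{-96 - 244} = \frac{418}{-96 - 244} = \frac{418}{-340} = 418 \left(- \frac{1}{340}\right) = - \frac{209}{170}$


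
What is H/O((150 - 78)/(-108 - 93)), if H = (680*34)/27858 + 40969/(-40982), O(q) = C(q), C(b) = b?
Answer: 6492653827/13700118672 ≈ 0.47391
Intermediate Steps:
O(q) = q
H = -96905281/570838278 (H = 23120*(1/27858) + 40969*(-1/40982) = 11560/13929 - 40969/40982 = -96905281/570838278 ≈ -0.16976)
H/O((150 - 78)/(-108 - 93)) = -96905281*(-108 - 93)/(150 - 78)/570838278 = -96905281/(570838278*(72/(-201))) = -96905281/(570838278*(72*(-1/201))) = -96905281/(570838278*(-24/67)) = -96905281/570838278*(-67/24) = 6492653827/13700118672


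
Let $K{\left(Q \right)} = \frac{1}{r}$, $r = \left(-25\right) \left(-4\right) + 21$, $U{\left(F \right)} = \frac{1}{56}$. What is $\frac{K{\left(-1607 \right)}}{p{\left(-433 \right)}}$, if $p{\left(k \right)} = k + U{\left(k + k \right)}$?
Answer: $- \frac{56}{2933887} \approx -1.9087 \cdot 10^{-5}$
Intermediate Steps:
$U{\left(F \right)} = \frac{1}{56}$
$r = 121$ ($r = 100 + 21 = 121$)
$K{\left(Q \right)} = \frac{1}{121}$
$p{\left(k \right)} = \frac{1}{56} + k$ ($p{\left(k \right)} = k + \frac{1}{56} = \frac{1}{56} + k$)
$\frac{K{\left(-1607 \right)}}{p{\left(-433 \right)}} = \frac{1}{121 \left(\frac{1}{56} - 433\right)} = \frac{1}{121 \left(- \frac{24247}{56}\right)} = \frac{1}{121} \left(- \frac{56}{24247}\right) = - \frac{56}{2933887}$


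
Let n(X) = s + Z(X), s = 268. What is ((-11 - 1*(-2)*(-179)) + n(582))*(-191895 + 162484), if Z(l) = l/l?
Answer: 2941100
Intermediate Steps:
Z(l) = 1
n(X) = 269 (n(X) = 268 + 1 = 269)
((-11 - 1*(-2)*(-179)) + n(582))*(-191895 + 162484) = ((-11 - 1*(-2)*(-179)) + 269)*(-191895 + 162484) = ((-11 + 2*(-179)) + 269)*(-29411) = ((-11 - 358) + 269)*(-29411) = (-369 + 269)*(-29411) = -100*(-29411) = 2941100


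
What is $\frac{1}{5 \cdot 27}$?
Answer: $\frac{1}{135} \approx 0.0074074$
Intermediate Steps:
$\frac{1}{5 \cdot 27} = \frac{1}{135}$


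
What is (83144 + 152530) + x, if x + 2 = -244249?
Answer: -8577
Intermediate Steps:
x = -244251 (x = -2 - 244249 = -244251)
(83144 + 152530) + x = (83144 + 152530) - 244251 = 235674 - 244251 = -8577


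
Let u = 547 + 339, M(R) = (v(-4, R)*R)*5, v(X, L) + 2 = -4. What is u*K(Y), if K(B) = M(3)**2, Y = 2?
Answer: 7176600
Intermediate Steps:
v(X, L) = -6 (v(X, L) = -2 - 4 = -6)
M(R) = -30*R (M(R) = -6*R*5 = -30*R)
K(B) = 8100 (K(B) = (-30*3)**2 = (-90)**2 = 8100)
u = 886
u*K(Y) = 886*8100 = 7176600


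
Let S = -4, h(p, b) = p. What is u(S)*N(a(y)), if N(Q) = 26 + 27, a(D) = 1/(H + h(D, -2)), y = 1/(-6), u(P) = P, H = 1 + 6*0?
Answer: -212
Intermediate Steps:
H = 1 (H = 1 + 0 = 1)
y = -⅙ ≈ -0.16667
a(D) = 1/(1 + D)
N(Q) = 53
u(S)*N(a(y)) = -4*53 = -212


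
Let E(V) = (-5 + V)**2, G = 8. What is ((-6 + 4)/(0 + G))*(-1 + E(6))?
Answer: 0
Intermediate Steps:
((-6 + 4)/(0 + G))*(-1 + E(6)) = ((-6 + 4)/(0 + 8))*(-1 + (-5 + 6)**2) = (-2/8)*(-1 + 1**2) = (-2*1/8)*(-1 + 1) = -1/4*0 = 0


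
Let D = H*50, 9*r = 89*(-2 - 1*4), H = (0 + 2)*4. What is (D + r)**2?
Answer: 1044484/9 ≈ 1.1605e+5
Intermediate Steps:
H = 8 (H = 2*4 = 8)
r = -178/3 (r = (89*(-2 - 1*4))/9 = (89*(-2 - 4))/9 = (89*(-6))/9 = (1/9)*(-534) = -178/3 ≈ -59.333)
D = 400 (D = 8*50 = 400)
(D + r)**2 = (400 - 178/3)**2 = (1022/3)**2 = 1044484/9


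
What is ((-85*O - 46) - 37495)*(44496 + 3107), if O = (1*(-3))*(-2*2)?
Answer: -1835619283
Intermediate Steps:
O = 12 (O = -3*(-4) = 12)
((-85*O - 46) - 37495)*(44496 + 3107) = ((-85*12 - 46) - 37495)*(44496 + 3107) = ((-1020 - 46) - 37495)*47603 = (-1066 - 37495)*47603 = -38561*47603 = -1835619283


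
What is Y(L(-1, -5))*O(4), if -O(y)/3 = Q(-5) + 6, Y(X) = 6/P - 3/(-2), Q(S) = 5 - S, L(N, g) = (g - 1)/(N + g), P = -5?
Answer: -72/5 ≈ -14.400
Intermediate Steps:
L(N, g) = (-1 + g)/(N + g)
Y(X) = 3/10 (Y(X) = 6/(-5) - 3/(-2) = 6*(-1/5) - 3*(-1/2) = -6/5 + 3/2 = 3/10)
O(y) = -48 (O(y) = -3*((5 - 1*(-5)) + 6) = -3*((5 + 5) + 6) = -3*(10 + 6) = -3*16 = -48)
Y(L(-1, -5))*O(4) = (3/10)*(-48) = -72/5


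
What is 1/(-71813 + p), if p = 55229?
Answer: -1/16584 ≈ -6.0299e-5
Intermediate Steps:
1/(-71813 + p) = 1/(-71813 + 55229) = 1/(-16584) = -1/16584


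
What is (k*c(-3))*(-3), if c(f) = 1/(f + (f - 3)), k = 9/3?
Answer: 1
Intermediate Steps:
k = 3 (k = 9*(⅓) = 3)
c(f) = 1/(-3 + 2*f) (c(f) = 1/(f + (-3 + f)) = 1/(-3 + 2*f))
(k*c(-3))*(-3) = (3/(-3 + 2*(-3)))*(-3) = (3/(-3 - 6))*(-3) = (3/(-9))*(-3) = (3*(-⅑))*(-3) = -⅓*(-3) = 1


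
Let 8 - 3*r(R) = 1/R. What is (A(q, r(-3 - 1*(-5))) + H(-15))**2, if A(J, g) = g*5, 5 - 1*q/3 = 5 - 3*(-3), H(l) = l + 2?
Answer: 1/4 ≈ 0.25000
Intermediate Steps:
H(l) = 2 + l
q = -27 (q = 15 - 3*(5 - 3*(-3)) = 15 - 3*(5 + 9) = 15 - 3*14 = 15 - 42 = -27)
r(R) = 8/3 - 1/(3*R)
A(J, g) = 5*g
(A(q, r(-3 - 1*(-5))) + H(-15))**2 = (5*((-1 + 8*(-3 - 1*(-5)))/(3*(-3 - 1*(-5)))) + (2 - 15))**2 = (5*((-1 + 8*(-3 + 5))/(3*(-3 + 5))) - 13)**2 = (5*((1/3)*(-1 + 8*2)/2) - 13)**2 = (5*((1/3)*(1/2)*(-1 + 16)) - 13)**2 = (5*((1/3)*(1/2)*15) - 13)**2 = (5*(5/2) - 13)**2 = (25/2 - 13)**2 = (-1/2)**2 = 1/4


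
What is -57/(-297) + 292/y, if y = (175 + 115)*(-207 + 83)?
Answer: 163583/890010 ≈ 0.18380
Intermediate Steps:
y = -35960 (y = 290*(-124) = -35960)
-57/(-297) + 292/y = -57/(-297) + 292/(-35960) = -57*(-1/297) + 292*(-1/35960) = 19/99 - 73/8990 = 163583/890010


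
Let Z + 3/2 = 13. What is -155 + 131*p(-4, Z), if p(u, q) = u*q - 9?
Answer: -7360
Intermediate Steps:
Z = 23/2 (Z = -3/2 + 13 = 23/2 ≈ 11.500)
p(u, q) = -9 + q*u (p(u, q) = q*u - 9 = -9 + q*u)
-155 + 131*p(-4, Z) = -155 + 131*(-9 + (23/2)*(-4)) = -155 + 131*(-9 - 46) = -155 + 131*(-55) = -155 - 7205 = -7360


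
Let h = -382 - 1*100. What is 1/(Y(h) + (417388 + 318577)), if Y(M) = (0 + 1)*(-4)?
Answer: 1/735961 ≈ 1.3588e-6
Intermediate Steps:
h = -482 (h = -382 - 100 = -482)
Y(M) = -4 (Y(M) = 1*(-4) = -4)
1/(Y(h) + (417388 + 318577)) = 1/(-4 + (417388 + 318577)) = 1/(-4 + 735965) = 1/735961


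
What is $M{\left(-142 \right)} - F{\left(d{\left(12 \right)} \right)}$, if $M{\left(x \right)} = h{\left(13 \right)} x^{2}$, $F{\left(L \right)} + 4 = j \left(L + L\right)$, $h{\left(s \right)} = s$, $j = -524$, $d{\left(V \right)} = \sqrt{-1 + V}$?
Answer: $262136 + 1048 \sqrt{11} \approx 2.6561 \cdot 10^{5}$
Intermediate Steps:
$F{\left(L \right)} = -4 - 1048 L$ ($F{\left(L \right)} = -4 - 524 \left(L + L\right) = -4 - 524 \cdot 2 L = -4 - 1048 L$)
$M{\left(x \right)} = 13 x^{2}$
$M{\left(-142 \right)} - F{\left(d{\left(12 \right)} \right)} = 13 \left(-142\right)^{2} - \left(-4 - 1048 \sqrt{-1 + 12}\right) = 13 \cdot 20164 - \left(-4 - 1048 \sqrt{11}\right) = 262132 + \left(4 + 1048 \sqrt{11}\right) = 262136 + 1048 \sqrt{11}$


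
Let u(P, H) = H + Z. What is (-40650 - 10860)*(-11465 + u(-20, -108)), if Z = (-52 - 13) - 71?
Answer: 603130590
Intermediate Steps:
Z = -136 (Z = -65 - 71 = -136)
u(P, H) = -136 + H (u(P, H) = H - 136 = -136 + H)
(-40650 - 10860)*(-11465 + u(-20, -108)) = (-40650 - 10860)*(-11465 + (-136 - 108)) = -51510*(-11465 - 244) = -51510*(-11709) = 603130590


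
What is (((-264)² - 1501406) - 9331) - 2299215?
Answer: -3740256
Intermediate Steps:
(((-264)² - 1501406) - 9331) - 2299215 = ((69696 - 1501406) - 9331) - 2299215 = (-1431710 - 9331) - 2299215 = -1441041 - 2299215 = -3740256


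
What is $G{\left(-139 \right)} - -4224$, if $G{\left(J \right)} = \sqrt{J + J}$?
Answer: $4224 + i \sqrt{278} \approx 4224.0 + 16.673 i$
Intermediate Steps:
$G{\left(J \right)} = \sqrt{2} \sqrt{J}$ ($G{\left(J \right)} = \sqrt{2 J} = \sqrt{2} \sqrt{J}$)
$G{\left(-139 \right)} - -4224 = \sqrt{2} \sqrt{-139} - -4224 = \sqrt{2} i \sqrt{139} + 4224 = i \sqrt{278} + 4224 = 4224 + i \sqrt{278}$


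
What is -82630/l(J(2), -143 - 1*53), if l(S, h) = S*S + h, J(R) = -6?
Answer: 8263/16 ≈ 516.44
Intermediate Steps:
l(S, h) = h + S**2 (l(S, h) = S**2 + h = h + S**2)
-82630/l(J(2), -143 - 1*53) = -82630/((-143 - 1*53) + (-6)**2) = -82630/((-143 - 53) + 36) = -82630/(-196 + 36) = -82630/(-160) = -82630*(-1/160) = 8263/16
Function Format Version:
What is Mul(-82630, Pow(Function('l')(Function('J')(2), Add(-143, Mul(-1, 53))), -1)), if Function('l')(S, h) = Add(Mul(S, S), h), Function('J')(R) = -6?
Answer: Rational(8263, 16) ≈ 516.44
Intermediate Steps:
Function('l')(S, h) = Add(h, Pow(S, 2)) (Function('l')(S, h) = Add(Pow(S, 2), h) = Add(h, Pow(S, 2)))
Mul(-82630, Pow(Function('l')(Function('J')(2), Add(-143, Mul(-1, 53))), -1)) = Mul(-82630, Pow(Add(Add(-143, Mul(-1, 53)), Pow(-6, 2)), -1)) = Mul(-82630, Pow(Add(Add(-143, -53), 36), -1)) = Mul(-82630, Pow(Add(-196, 36), -1)) = Mul(-82630, Pow(-160, -1)) = Mul(-82630, Rational(-1, 160)) = Rational(8263, 16)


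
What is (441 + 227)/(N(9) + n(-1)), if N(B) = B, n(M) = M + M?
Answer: 668/7 ≈ 95.429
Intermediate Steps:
n(M) = 2*M
(441 + 227)/(N(9) + n(-1)) = (441 + 227)/(9 + 2*(-1)) = 668/(9 - 2) = 668/7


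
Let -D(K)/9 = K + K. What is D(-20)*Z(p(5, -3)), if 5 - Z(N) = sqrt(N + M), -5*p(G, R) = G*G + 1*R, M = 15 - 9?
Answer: 1800 - 144*sqrt(10) ≈ 1344.6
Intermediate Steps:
M = 6
p(G, R) = -R/5 - G**2/5 (p(G, R) = -(G*G + 1*R)/5 = -(G**2 + R)/5 = -(R + G**2)/5 = -R/5 - G**2/5)
D(K) = -18*K (D(K) = -9*(K + K) = -18*K)
Z(N) = 5 - sqrt(6 + N) (Z(N) = 5 - sqrt(N + 6) = 5 - sqrt(6 + N))
D(-20)*Z(p(5, -3)) = (-18*(-20))*(5 - sqrt(6 + (-1/5*(-3) - 1/5*5**2))) = 360*(5 - sqrt(6 + (3/5 - 1/5*25))) = 360*(5 - sqrt(6 + (3/5 - 5))) = 360*(5 - sqrt(6 - 22/5)) = 360*(5 - sqrt(8/5)) = 360*(5 - 2*sqrt(10)/5) = 1800 - 144*sqrt(10)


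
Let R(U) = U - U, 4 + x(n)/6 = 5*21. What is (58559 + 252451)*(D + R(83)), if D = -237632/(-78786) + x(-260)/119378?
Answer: 105209415127430/111968037 ≈ 9.3964e+5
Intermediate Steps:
x(n) = 606 (x(n) = -24 + 6*(5*21) = -24 + 6*105 = -24 + 630 = 606)
R(U) = 0
D = 7103944303/2351328777 (D = -237632/(-78786) + 606/119378 = -237632*(-1/78786) + 606*(1/119378) = 118816/39393 + 303/59689 = 7103944303/2351328777 ≈ 3.0212)
(58559 + 252451)*(D + R(83)) = (58559 + 252451)*(7103944303/2351328777 + 0) = 311010*(7103944303/2351328777) = 105209415127430/111968037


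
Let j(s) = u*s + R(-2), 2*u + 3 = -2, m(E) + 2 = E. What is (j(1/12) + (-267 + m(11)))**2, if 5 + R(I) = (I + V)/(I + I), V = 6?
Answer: 40208281/576 ≈ 69806.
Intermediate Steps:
R(I) = -5 + (6 + I)/(2*I) (R(I) = -5 + (I + 6)/(I + I) = -5 + (6 + I)/((2*I)) = -5 + (6 + I)*(1/(2*I)) = -5 + (6 + I)/(2*I))
m(E) = -2 + E
u = -5/2 (u = -3/2 + (1/2)*(-2) = -3/2 - 1 = -5/2 ≈ -2.5000)
j(s) = -6 - 5*s/2 (j(s) = -5*s/2 + (-9/2 + 3/(-2)) = -5*s/2 + (-9/2 + 3*(-1/2)) = -5*s/2 + (-9/2 - 3/2) = -5*s/2 - 6 = -6 - 5*s/2)
(j(1/12) + (-267 + m(11)))**2 = ((-6 - 5/2/12) + (-267 + (-2 + 11)))**2 = ((-6 - 5/2*1/12) + (-267 + 9))**2 = ((-6 - 5/24) - 258)**2 = (-149/24 - 258)**2 = (-6341/24)**2 = 40208281/576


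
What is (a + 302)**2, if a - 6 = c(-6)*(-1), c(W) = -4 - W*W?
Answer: 121104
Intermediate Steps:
c(W) = -4 - W**2
a = 46 (a = 6 + (-4 - 1*(-6)**2)*(-1) = 6 + (-4 - 1*36)*(-1) = 6 + (-4 - 36)*(-1) = 6 - 40*(-1) = 6 + 40 = 46)
(a + 302)**2 = (46 + 302)**2 = 348**2 = 121104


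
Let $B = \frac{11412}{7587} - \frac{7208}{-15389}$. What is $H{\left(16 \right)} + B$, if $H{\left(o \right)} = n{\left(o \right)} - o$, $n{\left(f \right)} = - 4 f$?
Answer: $- \frac{1012244564}{12972927} \approx -78.027$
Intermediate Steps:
$H{\left(o \right)} = - 5 o$ ($H{\left(o \right)} = - 4 o - o = - 5 o$)
$B = \frac{25589596}{12972927}$ ($B = 11412 \cdot \frac{1}{7587} - - \frac{7208}{15389} = \frac{1268}{843} + \frac{7208}{15389} = \frac{25589596}{12972927} \approx 1.9725$)
$H{\left(16 \right)} + B = \left(-5\right) 16 + \frac{25589596}{12972927} = -80 + \frac{25589596}{12972927} = - \frac{1012244564}{12972927}$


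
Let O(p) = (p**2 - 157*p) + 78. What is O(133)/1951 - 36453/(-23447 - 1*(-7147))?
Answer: 20361603/31801300 ≈ 0.64028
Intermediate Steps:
O(p) = 78 + p**2 - 157*p
O(133)/1951 - 36453/(-23447 - 1*(-7147)) = (78 + 133**2 - 157*133)/1951 - 36453/(-23447 - 1*(-7147)) = (78 + 17689 - 20881)*(1/1951) - 36453/(-23447 + 7147) = -3114*1/1951 - 36453/(-16300) = -3114/1951 - 36453*(-1/16300) = -3114/1951 + 36453/16300 = 20361603/31801300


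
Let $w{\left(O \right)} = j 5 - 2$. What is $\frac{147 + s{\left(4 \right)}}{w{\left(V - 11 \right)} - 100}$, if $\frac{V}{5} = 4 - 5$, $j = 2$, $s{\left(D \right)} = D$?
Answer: $- \frac{151}{92} \approx -1.6413$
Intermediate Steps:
$V = -5$ ($V = 5 \left(4 - 5\right) = 5 \left(-1\right) = -5$)
$w{\left(O \right)} = 8$ ($w{\left(O \right)} = 2 \cdot 5 - 2 = 10 - 2 = 8$)
$\frac{147 + s{\left(4 \right)}}{w{\left(V - 11 \right)} - 100} = \frac{147 + 4}{8 - 100} = \frac{151}{-92} = 151 \left(- \frac{1}{92}\right) = - \frac{151}{92}$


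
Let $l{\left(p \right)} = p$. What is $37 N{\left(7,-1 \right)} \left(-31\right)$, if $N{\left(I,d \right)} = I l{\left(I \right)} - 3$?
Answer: $-52762$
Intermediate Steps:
$N{\left(I,d \right)} = -3 + I^{2}$ ($N{\left(I,d \right)} = I I - 3 = I^{2} - 3 = -3 + I^{2}$)
$37 N{\left(7,-1 \right)} \left(-31\right) = 37 \left(-3 + 7^{2}\right) \left(-31\right) = 37 \left(-3 + 49\right) \left(-31\right) = 37 \cdot 46 \left(-31\right) = 1702 \left(-31\right) = -52762$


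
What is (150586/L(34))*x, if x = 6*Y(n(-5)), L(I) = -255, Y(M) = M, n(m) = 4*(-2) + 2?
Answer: 106296/5 ≈ 21259.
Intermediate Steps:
n(m) = -6 (n(m) = -8 + 2 = -6)
x = -36 (x = 6*(-6) = -36)
(150586/L(34))*x = (150586/(-255))*(-36) = (150586*(-1/255))*(-36) = -8858/15*(-36) = 106296/5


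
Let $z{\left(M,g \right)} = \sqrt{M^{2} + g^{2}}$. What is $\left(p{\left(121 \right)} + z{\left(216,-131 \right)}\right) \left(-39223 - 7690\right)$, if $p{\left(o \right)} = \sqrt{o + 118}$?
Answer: $- 46913 \sqrt{239} - 46913 \sqrt{63817} \approx -1.2576 \cdot 10^{7}$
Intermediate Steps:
$p{\left(o \right)} = \sqrt{118 + o}$
$\left(p{\left(121 \right)} + z{\left(216,-131 \right)}\right) \left(-39223 - 7690\right) = \left(\sqrt{118 + 121} + \sqrt{216^{2} + \left(-131\right)^{2}}\right) \left(-39223 - 7690\right) = \left(\sqrt{239} + \sqrt{46656 + 17161}\right) \left(-46913\right) = \left(\sqrt{239} + \sqrt{63817}\right) \left(-46913\right) = - 46913 \sqrt{239} - 46913 \sqrt{63817}$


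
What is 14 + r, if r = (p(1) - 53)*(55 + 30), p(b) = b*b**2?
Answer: -4406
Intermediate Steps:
p(b) = b**3
r = -4420 (r = (1**3 - 53)*(55 + 30) = (1 - 53)*85 = -52*85 = -4420)
14 + r = 14 - 4420 = -4406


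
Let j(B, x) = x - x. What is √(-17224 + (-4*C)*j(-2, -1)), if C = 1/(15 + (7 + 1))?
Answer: 2*I*√4306 ≈ 131.24*I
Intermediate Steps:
j(B, x) = 0
C = 1/23 (C = 1/(15 + 8) = 1/23 ≈ 0.043478)
√(-17224 + (-4*C)*j(-2, -1)) = √(-17224 - 4*1/23*0) = √(-17224 - 4/23*0) = √(-17224 + 0) = √(-17224) = 2*I*√4306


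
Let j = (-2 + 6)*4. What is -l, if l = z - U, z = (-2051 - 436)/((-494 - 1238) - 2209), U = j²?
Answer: 1006409/3941 ≈ 255.37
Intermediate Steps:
j = 16 (j = 4*4 = 16)
U = 256 (U = 16² = 256)
z = 2487/3941 (z = -2487/(-1732 - 2209) = -2487/(-3941) = -2487*(-1/3941) = 2487/3941 ≈ 0.63106)
l = -1006409/3941 (l = 2487/3941 - 1*256 = 2487/3941 - 256 = -1006409/3941 ≈ -255.37)
-l = -1*(-1006409/3941) = 1006409/3941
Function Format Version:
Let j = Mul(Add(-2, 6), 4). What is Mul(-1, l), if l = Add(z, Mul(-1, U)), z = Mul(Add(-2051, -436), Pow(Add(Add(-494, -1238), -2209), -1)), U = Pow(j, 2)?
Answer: Rational(1006409, 3941) ≈ 255.37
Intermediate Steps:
j = 16 (j = Mul(4, 4) = 16)
U = 256 (U = Pow(16, 2) = 256)
z = Rational(2487, 3941) (z = Mul(-2487, Pow(Add(-1732, -2209), -1)) = Mul(-2487, Pow(-3941, -1)) = Mul(-2487, Rational(-1, 3941)) = Rational(2487, 3941) ≈ 0.63106)
l = Rational(-1006409, 3941) (l = Add(Rational(2487, 3941), Mul(-1, 256)) = Add(Rational(2487, 3941), -256) = Rational(-1006409, 3941) ≈ -255.37)
Mul(-1, l) = Mul(-1, Rational(-1006409, 3941)) = Rational(1006409, 3941)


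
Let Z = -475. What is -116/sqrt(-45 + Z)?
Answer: 29*I*sqrt(130)/65 ≈ 5.0869*I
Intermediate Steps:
-116/sqrt(-45 + Z) = -116/sqrt(-45 - 475) = -116*(-I*sqrt(130)/260) = -(-29)*I*sqrt(130)/65 = 29*I*sqrt(130)/65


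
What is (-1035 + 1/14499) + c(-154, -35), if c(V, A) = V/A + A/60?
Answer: -299022523/289980 ≈ -1031.2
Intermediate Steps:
c(V, A) = A/60 + V/A (c(V, A) = V/A + A*(1/60) = V/A + A/60 = A/60 + V/A)
(-1035 + 1/14499) + c(-154, -35) = (-1035 + 1/14499) + ((1/60)*(-35) - 154/(-35)) = (-1035 + 1/14499) + (-7/12 - 154*(-1/35)) = -15006464/14499 + (-7/12 + 22/5) = -15006464/14499 + 229/60 = -299022523/289980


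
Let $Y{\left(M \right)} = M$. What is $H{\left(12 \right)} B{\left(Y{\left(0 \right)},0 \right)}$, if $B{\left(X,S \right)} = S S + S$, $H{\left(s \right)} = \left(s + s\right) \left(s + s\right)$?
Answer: $0$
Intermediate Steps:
$H{\left(s \right)} = 4 s^{2}$ ($H{\left(s \right)} = 2 s 2 s = 4 s^{2}$)
$B{\left(X,S \right)} = S + S^{2}$ ($B{\left(X,S \right)} = S^{2} + S = S + S^{2}$)
$H{\left(12 \right)} B{\left(Y{\left(0 \right)},0 \right)} = 4 \cdot 12^{2} \cdot 0 \left(1 + 0\right) = 4 \cdot 144 \cdot 0 \cdot 1 = 576 \cdot 0 = 0$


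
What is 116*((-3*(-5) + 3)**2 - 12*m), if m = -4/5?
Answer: 193488/5 ≈ 38698.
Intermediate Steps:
m = -4/5 (m = -4*1/5 = -4/5 ≈ -0.80000)
116*((-3*(-5) + 3)**2 - 12*m) = 116*((-3*(-5) + 3)**2 - 12*(-4/5)) = 116*((15 + 3)**2 + 48/5) = 116*(18**2 + 48/5) = 116*(324 + 48/5) = 116*(1668/5) = 193488/5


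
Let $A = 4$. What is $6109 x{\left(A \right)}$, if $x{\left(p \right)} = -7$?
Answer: $-42763$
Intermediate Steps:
$6109 x{\left(A \right)} = 6109 \left(-7\right) = -42763$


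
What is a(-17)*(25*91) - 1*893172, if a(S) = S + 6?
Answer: -918197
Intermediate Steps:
a(S) = 6 + S
a(-17)*(25*91) - 1*893172 = (6 - 17)*(25*91) - 1*893172 = -11*2275 - 893172 = -25025 - 893172 = -918197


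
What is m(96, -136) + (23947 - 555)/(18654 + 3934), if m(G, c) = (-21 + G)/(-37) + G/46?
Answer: 5264645/4805597 ≈ 1.0955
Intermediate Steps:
m(G, c) = 21/37 - 9*G/1702 (m(G, c) = (-21 + G)*(-1/37) + G*(1/46) = (21/37 - G/37) + G/46 = 21/37 - 9*G/1702)
m(96, -136) + (23947 - 555)/(18654 + 3934) = (21/37 - 9/1702*96) + (23947 - 555)/(18654 + 3934) = (21/37 - 432/851) + 23392/22588 = 51/851 + 23392*(1/22588) = 51/851 + 5848/5647 = 5264645/4805597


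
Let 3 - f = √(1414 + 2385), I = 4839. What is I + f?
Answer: 4842 - √3799 ≈ 4780.4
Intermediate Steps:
f = 3 - √3799 (f = 3 - √(1414 + 2385) = 3 - √3799 ≈ -58.636)
I + f = 4839 + (3 - √3799) = 4842 - √3799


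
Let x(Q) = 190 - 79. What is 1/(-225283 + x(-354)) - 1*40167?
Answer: -9044483725/225172 ≈ -40167.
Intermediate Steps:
x(Q) = 111
1/(-225283 + x(-354)) - 1*40167 = 1/(-225283 + 111) - 1*40167 = 1/(-225172) - 40167 = -1/225172 - 40167 = -9044483725/225172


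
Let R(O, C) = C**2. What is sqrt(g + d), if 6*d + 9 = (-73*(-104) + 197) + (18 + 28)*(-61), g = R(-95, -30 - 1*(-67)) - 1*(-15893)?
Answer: sqrt(18091) ≈ 134.50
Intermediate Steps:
g = 17262 (g = (-30 - 1*(-67))**2 - 1*(-15893) = (-30 + 67)**2 + 15893 = 37**2 + 15893 = 1369 + 15893 = 17262)
d = 829 (d = -3/2 + ((-73*(-104) + 197) + (18 + 28)*(-61))/6 = -3/2 + ((7592 + 197) + 46*(-61))/6 = -3/2 + (7789 - 2806)/6 = -3/2 + (1/6)*4983 = -3/2 + 1661/2 = 829)
sqrt(g + d) = sqrt(17262 + 829) = sqrt(18091)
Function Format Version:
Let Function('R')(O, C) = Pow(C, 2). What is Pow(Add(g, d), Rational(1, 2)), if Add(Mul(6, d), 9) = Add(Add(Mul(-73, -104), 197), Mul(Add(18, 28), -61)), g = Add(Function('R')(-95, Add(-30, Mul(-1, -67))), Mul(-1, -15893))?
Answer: Pow(18091, Rational(1, 2)) ≈ 134.50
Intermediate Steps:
g = 17262 (g = Add(Pow(Add(-30, Mul(-1, -67)), 2), Mul(-1, -15893)) = Add(Pow(Add(-30, 67), 2), 15893) = Add(Pow(37, 2), 15893) = Add(1369, 15893) = 17262)
d = 829 (d = Add(Rational(-3, 2), Mul(Rational(1, 6), Add(Add(Mul(-73, -104), 197), Mul(Add(18, 28), -61)))) = Add(Rational(-3, 2), Mul(Rational(1, 6), Add(Add(7592, 197), Mul(46, -61)))) = Add(Rational(-3, 2), Mul(Rational(1, 6), Add(7789, -2806))) = Add(Rational(-3, 2), Mul(Rational(1, 6), 4983)) = Add(Rational(-3, 2), Rational(1661, 2)) = 829)
Pow(Add(g, d), Rational(1, 2)) = Pow(Add(17262, 829), Rational(1, 2)) = Pow(18091, Rational(1, 2))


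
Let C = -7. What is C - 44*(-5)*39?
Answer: 8573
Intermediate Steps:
C - 44*(-5)*39 = -7 - 44*(-5)*39 = -7 + 220*39 = -7 + 8580 = 8573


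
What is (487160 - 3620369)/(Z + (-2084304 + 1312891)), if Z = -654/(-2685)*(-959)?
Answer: 934740685/230207899 ≈ 4.0604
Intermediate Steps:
Z = -209062/895 (Z = -654*(-1/2685)*(-959) = (218/895)*(-959) = -209062/895 ≈ -233.59)
(487160 - 3620369)/(Z + (-2084304 + 1312891)) = (487160 - 3620369)/(-209062/895 + (-2084304 + 1312891)) = -3133209/(-209062/895 - 771413) = -3133209/(-690623697/895) = -3133209*(-895/690623697) = 934740685/230207899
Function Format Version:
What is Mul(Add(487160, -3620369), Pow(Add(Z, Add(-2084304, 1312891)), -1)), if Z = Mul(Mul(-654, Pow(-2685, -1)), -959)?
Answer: Rational(934740685, 230207899) ≈ 4.0604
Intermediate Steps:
Z = Rational(-209062, 895) (Z = Mul(Mul(-654, Rational(-1, 2685)), -959) = Mul(Rational(218, 895), -959) = Rational(-209062, 895) ≈ -233.59)
Mul(Add(487160, -3620369), Pow(Add(Z, Add(-2084304, 1312891)), -1)) = Mul(Add(487160, -3620369), Pow(Add(Rational(-209062, 895), Add(-2084304, 1312891)), -1)) = Mul(-3133209, Pow(Add(Rational(-209062, 895), -771413), -1)) = Mul(-3133209, Pow(Rational(-690623697, 895), -1)) = Mul(-3133209, Rational(-895, 690623697)) = Rational(934740685, 230207899)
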